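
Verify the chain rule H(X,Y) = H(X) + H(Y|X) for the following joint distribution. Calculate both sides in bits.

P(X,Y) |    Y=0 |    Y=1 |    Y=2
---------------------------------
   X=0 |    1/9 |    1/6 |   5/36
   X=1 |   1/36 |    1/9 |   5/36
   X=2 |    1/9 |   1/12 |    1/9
H(X,Y) = 3.0731, H(X) = 1.5622, H(Y|X) = 1.5109 (all in bits)

Chain rule: H(X,Y) = H(X) + H(Y|X)

Left side — joint entropy directly:
H(X,Y) = -Σ p(x,y) log p(x,y) = 3.0731 bits

Right side — compute H(Y|X) from the conditional distributions:
P(X) = (5/12, 5/18, 11/36), so H(X) = 1.5622 bits
H(Y|X) = Σ_x P(X=x) · H(Y|X=x):
  P(Y|X=0) = (4/15, 2/5, 1/3), H(Y|X=0) = 1.5656, weight P(X=0) = 5/12
  P(Y|X=1) = (1/10, 2/5, 1/2), H(Y|X=1) = 1.3610, weight P(X=1) = 5/18
  P(Y|X=2) = (4/11, 3/11, 4/11), H(Y|X=2) = 1.5726, weight P(X=2) = 11/36
H(Y|X) = 1.5109 bits

H(X) + H(Y|X) = 1.5622 + 1.5109 = 3.0731 bits

Both sides equal 3.0731 bits. ✓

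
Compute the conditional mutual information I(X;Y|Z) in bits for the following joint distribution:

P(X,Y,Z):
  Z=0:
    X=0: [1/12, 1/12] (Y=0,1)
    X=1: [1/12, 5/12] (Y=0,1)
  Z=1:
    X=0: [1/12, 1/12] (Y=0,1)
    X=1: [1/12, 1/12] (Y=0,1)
0.0492 bits

Conditional mutual information: I(X;Y|Z) = H(X|Z) + H(Y|Z) - H(X,Y|Z)

H(Z) = 0.9183
H(X,Z) = 1.7925 → H(X|Z) = 0.8742
H(Y,Z) = 1.7925 → H(Y|Z) = 0.8742
H(X,Y,Z) = 2.6175 → H(X,Y|Z) = 1.6992

I(X;Y|Z) = 0.8742 + 0.8742 - 1.6992 = 0.0492 bits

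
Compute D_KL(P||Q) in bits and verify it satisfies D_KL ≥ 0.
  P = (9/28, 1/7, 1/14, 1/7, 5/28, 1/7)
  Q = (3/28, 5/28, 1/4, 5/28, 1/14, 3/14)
0.4409 bits

KL divergence satisfies the Gibbs inequality: D_KL(P||Q) ≥ 0 for all distributions P, Q.

D_KL(P||Q) = Σ p(x) log(p(x)/q(x))
Term by term:
  x=0: 9/28 × log_2[(9/28)/(3/28)] = 0.5095
  x=1: 1/7 × log_2[(1/7)/(5/28)] = -0.0460
  x=2: 1/14 × log_2[(1/14)/(1/4)] = -0.1291
  x=3: 1/7 × log_2[(1/7)/(5/28)] = -0.0460
  x=4: 5/28 × log_2[(5/28)/(1/14)] = 0.2361
  x=5: 1/7 × log_2[(1/7)/(3/14)] = -0.0836
D_KL(P||Q) = 0.4409 bits

D_KL(P||Q) = 0.4409 ≥ 0 ✓

This non-negativity is a fundamental property: relative entropy cannot be negative because it measures how different Q is from P.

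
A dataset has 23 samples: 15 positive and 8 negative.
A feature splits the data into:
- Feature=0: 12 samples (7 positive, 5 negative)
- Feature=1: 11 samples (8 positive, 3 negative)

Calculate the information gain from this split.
0.0166 bits

Information Gain = H(Y) - H(Y|Feature)

Before split:
P(positive) = 15/23 = 0.6522
H(Y) = 0.9321 bits

After split:
Feature=0: H = 0.9799 bits (weight = 12/23)
Feature=1: H = 0.8454 bits (weight = 11/23)
H(Y|Feature) = (12/23)×0.9799 + (11/23)×0.8454 = 0.9155 bits

Information Gain = 0.9321 - 0.9155 = 0.0166 bits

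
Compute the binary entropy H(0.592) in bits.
0.9754 bits

The binary entropy function is:
H(p) = -p log(p) - (1-p) log(1-p)

H(0.592) = -0.592 × log_2(0.592) - 0.408 × log_2(0.408)
H(0.592) = 0.9754 bits

Note: Binary entropy is maximized at p=0.5 (H=1 bit) and minimized at p=0 or p=1 (H=0).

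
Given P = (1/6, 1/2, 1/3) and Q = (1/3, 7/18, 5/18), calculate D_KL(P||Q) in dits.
0.0308 dits

KL divergence: D_KL(P||Q) = Σ p(x) log(p(x)/q(x))

Computing term by term:
  x=0: 1/6 × log_10[(1/6)/(1/3)] = 1/6 × -0.3010 = -0.0502
  x=1: 1/2 × log_10[(1/2)/(7/18)] = 1/2 × 0.1091 = 0.0546
  x=2: 1/3 × log_10[(1/3)/(5/18)] = 1/3 × 0.0792 = 0.0264

D_KL(P||Q) = 0.0308 dits

Note: KL divergence is always non-negative and equals 0 iff P = Q.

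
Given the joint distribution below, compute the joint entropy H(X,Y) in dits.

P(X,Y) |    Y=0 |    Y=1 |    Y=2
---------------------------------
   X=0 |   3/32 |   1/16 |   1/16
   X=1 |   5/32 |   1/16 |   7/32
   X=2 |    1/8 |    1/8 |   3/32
0.9147 dits

Joint entropy is H(X,Y) = -Σ_{x,y} p(x,y) log p(x,y).

Summing over all non-zero entries:
H(X,Y) = -[3/32·log_10(3/32) + 1/16·log_10(1/16) + 1/16·log_10(1/16) + 5/32·log_10(5/32) + 1/16·log_10(1/16) + 7/32·log_10(7/32) + 1/8·log_10(1/8) + 1/8·log_10(1/8) + 3/32·log_10(3/32)]
H(X,Y) = 0.9147 dits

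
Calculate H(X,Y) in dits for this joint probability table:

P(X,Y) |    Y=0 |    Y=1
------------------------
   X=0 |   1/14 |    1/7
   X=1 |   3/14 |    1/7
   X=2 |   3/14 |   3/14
0.7534 dits

Joint entropy is H(X,Y) = -Σ_{x,y} p(x,y) log p(x,y).

Summing over all non-zero entries:
H(X,Y) = -[1/14·log_10(1/14) + 1/7·log_10(1/7) + 3/14·log_10(3/14) + 1/7·log_10(1/7) + 3/14·log_10(3/14) + 3/14·log_10(3/14)]
H(X,Y) = 0.7534 dits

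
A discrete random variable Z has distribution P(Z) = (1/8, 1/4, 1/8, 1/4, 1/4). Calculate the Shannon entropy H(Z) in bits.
2.2500 bits

Shannon entropy is H(X) = -Σ p(x) log p(x).

For P = (1/8, 1/4, 1/8, 1/4, 1/4):
H = -1/8 × log_2(1/8) -1/4 × log_2(1/4) -1/8 × log_2(1/8) -1/4 × log_2(1/4) -1/4 × log_2(1/4)
H = 2.2500 bits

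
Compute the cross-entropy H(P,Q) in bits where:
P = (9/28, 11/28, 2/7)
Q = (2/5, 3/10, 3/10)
1.6036 bits

Cross-entropy: H(P,Q) = -Σ p(x) log q(x)

Alternatively: H(P,Q) = H(P) + D_KL(P||Q)
H(P) = 1.5722 bits
D_KL(P||Q) = 0.0313 bits

H(P,Q) = 1.5722 + 0.0313 = 1.6036 bits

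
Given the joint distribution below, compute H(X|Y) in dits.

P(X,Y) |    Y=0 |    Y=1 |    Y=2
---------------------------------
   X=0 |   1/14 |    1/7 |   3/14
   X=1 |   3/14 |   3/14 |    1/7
0.2786 dits

Using the chain rule: H(X|Y) = H(X,Y) - H(Y)

First, compute H(X,Y) = 0.7534 dits

Marginal P(Y) = (2/7, 5/14, 5/14)
H(Y) = 0.4748 dits

H(X|Y) = H(X,Y) - H(Y) = 0.7534 - 0.4748 = 0.2786 dits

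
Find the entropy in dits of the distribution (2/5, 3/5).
0.2923 dits

Shannon entropy is H(X) = -Σ p(x) log p(x).

For P = (2/5, 3/5):
H = -2/5 × log_10(2/5) -3/5 × log_10(3/5)
H = 0.2923 dits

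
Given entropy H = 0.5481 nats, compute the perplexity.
1.7300

Perplexity is e^H (or exp(H) for natural log).

H = 0.5481 nats
Perplexity = e^0.5481 = 1.7300

Interpretation: The model's uncertainty is equivalent to choosing uniformly among 1.7 options.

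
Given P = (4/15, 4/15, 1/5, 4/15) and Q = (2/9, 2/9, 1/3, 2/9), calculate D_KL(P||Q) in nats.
0.0437 nats

KL divergence: D_KL(P||Q) = Σ p(x) log(p(x)/q(x))

Computing term by term:
  x=0: 4/15 × log_e[(4/15)/(2/9)] = 4/15 × 0.1823 = 0.0486
  x=1: 4/15 × log_e[(4/15)/(2/9)] = 4/15 × 0.1823 = 0.0486
  x=2: 1/5 × log_e[(1/5)/(1/3)] = 1/5 × -0.5108 = -0.1022
  x=3: 4/15 × log_e[(4/15)/(2/9)] = 4/15 × 0.1823 = 0.0486

D_KL(P||Q) = 0.0437 nats

Note: KL divergence is always non-negative and equals 0 iff P = Q.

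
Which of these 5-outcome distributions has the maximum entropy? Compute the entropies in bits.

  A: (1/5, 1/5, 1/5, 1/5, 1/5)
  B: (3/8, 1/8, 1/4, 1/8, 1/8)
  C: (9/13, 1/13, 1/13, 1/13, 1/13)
A

For a discrete distribution over n outcomes, entropy is maximized by the uniform distribution.

Computing entropies:
H(A) = 2.3219 bits
H(B) = 2.1556 bits
H(C) = 1.5059 bits

The uniform distribution (where all probabilities equal 1/5) achieves the maximum entropy of log_2(5) = 2.3219 bits.

Distribution A has the highest entropy.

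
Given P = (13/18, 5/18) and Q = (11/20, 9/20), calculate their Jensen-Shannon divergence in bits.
0.0233 bits

Jensen-Shannon divergence is:
JSD(P||Q) = 0.5 × D_KL(P||M) + 0.5 × D_KL(Q||M)
where M = 0.5 × (P + Q) is the mixture distribution.

M = 0.5 × (13/18, 5/18) + 0.5 × (11/20, 9/20) = (0.636111, 0.363889)

D_KL(P||M) = 0.0241 bits
D_KL(Q||M) = 0.0225 bits

JSD(P||Q) = 0.5 × 0.0241 + 0.5 × 0.0225 = 0.0233 bits

Unlike KL divergence, JSD is symmetric and bounded: 0 ≤ JSD ≤ log(2).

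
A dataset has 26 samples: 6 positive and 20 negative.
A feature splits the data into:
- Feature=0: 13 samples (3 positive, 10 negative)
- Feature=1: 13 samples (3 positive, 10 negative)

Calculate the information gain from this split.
0.0000 bits

Information Gain = H(Y) - H(Y|Feature)

Before split:
P(positive) = 6/26 = 0.2308
H(Y) = 0.7793 bits

After split:
Feature=0: H = 0.7793 bits (weight = 13/26)
Feature=1: H = 0.7793 bits (weight = 13/26)
H(Y|Feature) = (13/26)×0.7793 + (13/26)×0.7793 = 0.7793 bits

Information Gain = 0.7793 - 0.7793 = 0.0000 bits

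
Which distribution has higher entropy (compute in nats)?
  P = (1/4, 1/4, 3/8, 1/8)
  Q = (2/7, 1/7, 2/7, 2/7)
Q

Computing entropies in nats:
H(P) = 1.3209
H(Q) = 1.3518

Distribution Q has higher entropy.

Intuition: The distribution closer to uniform (more spread out) has higher entropy.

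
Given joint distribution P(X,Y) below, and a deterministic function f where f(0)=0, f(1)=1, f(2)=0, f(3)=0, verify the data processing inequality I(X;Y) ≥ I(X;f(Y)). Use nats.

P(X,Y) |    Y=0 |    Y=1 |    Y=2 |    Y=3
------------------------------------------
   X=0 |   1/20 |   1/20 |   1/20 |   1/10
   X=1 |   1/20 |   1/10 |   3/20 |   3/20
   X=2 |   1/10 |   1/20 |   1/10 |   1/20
I(X;Y) = 0.0444, I(X;f(Y)) = 0.0018, inequality holds: 0.0444 ≥ 0.0018

Data Processing Inequality: For any Markov chain X → Y → Z, we have I(X;Y) ≥ I(X;Z).

Here Z = f(Y) is a deterministic function of Y, forming X → Y → Z.

Original I(X;Y) = 0.0444 nats

After applying f:
P(X,Z) where Z=f(Y):
- P(X,Z=0) = P(X,Y=0) + P(X,Y=2) + P(X,Y=3)
- P(X,Z=1) = P(X,Y=1)

I(X;Z) = I(X;f(Y)) = 0.0018 nats

Verification: 0.0444 ≥ 0.0018 ✓

Information cannot be created by processing; the function f can only lose information about X.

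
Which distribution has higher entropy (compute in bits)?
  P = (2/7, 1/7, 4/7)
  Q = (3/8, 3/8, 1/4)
Q

Computing entropies in bits:
H(P) = 1.3788
H(Q) = 1.5613

Distribution Q has higher entropy.

Intuition: The distribution closer to uniform (more spread out) has higher entropy.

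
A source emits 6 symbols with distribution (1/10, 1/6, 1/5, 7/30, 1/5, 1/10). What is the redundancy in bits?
0.0711 bits

Redundancy measures how far a source is from maximum entropy:
R = H_max - H(X)

Maximum entropy for 6 symbols: H_max = log_2(6) = 2.5850 bits
Actual entropy: H(X) = 2.5139 bits
Redundancy: R = 2.5850 - 2.5139 = 0.0711 bits

This redundancy represents potential for compression: the source could be compressed by 0.0711 bits per symbol.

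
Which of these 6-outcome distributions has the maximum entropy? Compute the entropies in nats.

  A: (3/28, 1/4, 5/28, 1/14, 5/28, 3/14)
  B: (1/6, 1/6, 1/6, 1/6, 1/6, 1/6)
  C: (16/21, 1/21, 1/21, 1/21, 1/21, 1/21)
B

For a discrete distribution over n outcomes, entropy is maximized by the uniform distribution.

Computing entropies:
H(A) = 1.7198 nats
H(B) = 1.7918 nats
H(C) = 0.9321 nats

The uniform distribution (where all probabilities equal 1/6) achieves the maximum entropy of log_e(6) = 1.7918 nats.

Distribution B has the highest entropy.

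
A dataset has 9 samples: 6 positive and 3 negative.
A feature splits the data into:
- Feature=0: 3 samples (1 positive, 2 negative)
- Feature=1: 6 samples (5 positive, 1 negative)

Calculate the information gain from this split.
0.1788 bits

Information Gain = H(Y) - H(Y|Feature)

Before split:
P(positive) = 6/9 = 0.6667
H(Y) = 0.9183 bits

After split:
Feature=0: H = 0.9183 bits (weight = 3/9)
Feature=1: H = 0.6500 bits (weight = 6/9)
H(Y|Feature) = (3/9)×0.9183 + (6/9)×0.6500 = 0.7394 bits

Information Gain = 0.9183 - 0.7394 = 0.1788 bits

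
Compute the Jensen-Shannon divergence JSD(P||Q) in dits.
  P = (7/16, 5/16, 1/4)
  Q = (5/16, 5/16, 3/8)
0.0050 dits

Jensen-Shannon divergence is:
JSD(P||Q) = 0.5 × D_KL(P||M) + 0.5 × D_KL(Q||M)
where M = 0.5 × (P + Q) is the mixture distribution.

M = 0.5 × (7/16, 5/16, 1/4) + 0.5 × (5/16, 5/16, 3/8) = (3/8, 5/16, 5/16)

D_KL(P||M) = 0.0051 dits
D_KL(Q||M) = 0.0049 dits

JSD(P||Q) = 0.5 × 0.0051 + 0.5 × 0.0049 = 0.0050 dits

Unlike KL divergence, JSD is symmetric and bounded: 0 ≤ JSD ≤ log(2).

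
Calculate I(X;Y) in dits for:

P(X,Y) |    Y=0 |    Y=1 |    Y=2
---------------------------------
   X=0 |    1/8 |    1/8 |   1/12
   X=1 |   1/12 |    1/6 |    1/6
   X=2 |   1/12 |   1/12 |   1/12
0.0080 dits

Mutual information: I(X;Y) = H(X) + H(Y) - H(X,Y)

Marginals:
P(X) = (1/3, 5/12, 1/4), H(X) = 0.4680 dits
P(Y) = (7/24, 3/8, 1/3), H(Y) = 0.4749 dits

Joint entropy: H(X,Y) = 0.9348 dits

I(X;Y) = 0.4680 + 0.4749 - 0.9348 = 0.0080 dits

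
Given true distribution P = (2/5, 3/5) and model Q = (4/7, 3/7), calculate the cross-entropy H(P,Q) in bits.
1.0564 bits

Cross-entropy: H(P,Q) = -Σ p(x) log q(x)

Alternatively: H(P,Q) = H(P) + D_KL(P||Q)
H(P) = 0.9710 bits
D_KL(P||Q) = 0.0854 bits

H(P,Q) = 0.9710 + 0.0854 = 1.0564 bits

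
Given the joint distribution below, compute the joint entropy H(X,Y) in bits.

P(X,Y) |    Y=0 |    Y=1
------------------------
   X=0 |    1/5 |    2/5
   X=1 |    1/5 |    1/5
1.9219 bits

Joint entropy is H(X,Y) = -Σ_{x,y} p(x,y) log p(x,y).

Summing over all non-zero entries:
H(X,Y) = -[1/5·log_2(1/5) + 2/5·log_2(2/5) + 1/5·log_2(1/5) + 1/5·log_2(1/5)]
H(X,Y) = 1.9219 bits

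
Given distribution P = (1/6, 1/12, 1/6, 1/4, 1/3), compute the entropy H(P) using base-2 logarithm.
2.1887 bits

Shannon entropy is H(X) = -Σ p(x) log p(x).

For P = (1/6, 1/12, 1/6, 1/4, 1/3):
H = -1/6 × log_2(1/6) -1/12 × log_2(1/12) -1/6 × log_2(1/6) -1/4 × log_2(1/4) -1/3 × log_2(1/3)
H = 2.1887 bits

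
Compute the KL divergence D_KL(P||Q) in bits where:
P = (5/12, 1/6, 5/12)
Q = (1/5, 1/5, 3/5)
0.1782 bits

KL divergence: D_KL(P||Q) = Σ p(x) log(p(x)/q(x))

Computing term by term:
  x=0: 5/12 × log_2[(5/12)/(1/5)] = 5/12 × 1.0589 = 0.4412
  x=1: 1/6 × log_2[(1/6)/(1/5)] = 1/6 × -0.2630 = -0.0438
  x=2: 5/12 × log_2[(5/12)/(3/5)] = 5/12 × -0.5261 = -0.2192

D_KL(P||Q) = 0.1782 bits

Note: KL divergence is always non-negative and equals 0 iff P = Q.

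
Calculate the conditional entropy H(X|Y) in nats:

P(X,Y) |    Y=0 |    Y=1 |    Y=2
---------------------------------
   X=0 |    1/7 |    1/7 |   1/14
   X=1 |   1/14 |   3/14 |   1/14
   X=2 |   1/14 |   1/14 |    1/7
1.0276 nats

Using the chain rule: H(X|Y) = H(X,Y) - H(Y)

First, compute H(X,Y) = 2.1066 nats

Marginal P(Y) = (2/7, 3/7, 2/7)
H(Y) = 1.0790 nats

H(X|Y) = H(X,Y) - H(Y) = 2.1066 - 1.0790 = 1.0276 nats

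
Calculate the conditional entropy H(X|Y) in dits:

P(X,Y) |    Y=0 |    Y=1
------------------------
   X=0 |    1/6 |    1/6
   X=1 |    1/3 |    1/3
0.2764 dits

Using the chain rule: H(X|Y) = H(X,Y) - H(Y)

First, compute H(X,Y) = 0.5775 dits

Marginal P(Y) = (1/2, 1/2)
H(Y) = 0.3010 dits

H(X|Y) = H(X,Y) - H(Y) = 0.5775 - 0.3010 = 0.2764 dits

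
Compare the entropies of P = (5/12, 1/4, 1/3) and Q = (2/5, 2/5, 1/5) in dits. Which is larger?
P

Computing entropies in dits:
H(P) = 0.4680
H(Q) = 0.4581

Distribution P has higher entropy.

Intuition: The distribution closer to uniform (more spread out) has higher entropy.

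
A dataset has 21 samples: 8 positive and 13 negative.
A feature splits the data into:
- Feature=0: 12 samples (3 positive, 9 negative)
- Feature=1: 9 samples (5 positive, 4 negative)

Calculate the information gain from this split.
0.0704 bits

Information Gain = H(Y) - H(Y|Feature)

Before split:
P(positive) = 8/21 = 0.3810
H(Y) = 0.9587 bits

After split:
Feature=0: H = 0.8113 bits (weight = 12/21)
Feature=1: H = 0.9911 bits (weight = 9/21)
H(Y|Feature) = (12/21)×0.8113 + (9/21)×0.9911 = 0.8883 bits

Information Gain = 0.9587 - 0.8883 = 0.0704 bits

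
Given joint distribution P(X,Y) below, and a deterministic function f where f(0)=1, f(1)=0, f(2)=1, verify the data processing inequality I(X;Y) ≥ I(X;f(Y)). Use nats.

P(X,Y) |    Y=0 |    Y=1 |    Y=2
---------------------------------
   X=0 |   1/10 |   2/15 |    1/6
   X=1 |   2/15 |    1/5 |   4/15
I(X;Y) = 0.0006, I(X;f(Y)) = 0.0000, inequality holds: 0.0006 ≥ 0.0000

Data Processing Inequality: For any Markov chain X → Y → Z, we have I(X;Y) ≥ I(X;Z).

Here Z = f(Y) is a deterministic function of Y, forming X → Y → Z.

Original I(X;Y) = 0.0006 nats

After applying f:
P(X,Z) where Z=f(Y):
- P(X,Z=0) = P(X,Y=1)
- P(X,Z=1) = P(X,Y=0) + P(X,Y=2)

I(X;Z) = I(X;f(Y)) = 0.0000 nats

Verification: 0.0006 ≥ 0.0000 ✓

Information cannot be created by processing; the function f can only lose information about X.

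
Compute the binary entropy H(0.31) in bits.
0.8932 bits

The binary entropy function is:
H(p) = -p log(p) - (1-p) log(1-p)

H(0.31) = -0.31 × log_2(0.31) - 0.69 × log_2(0.69)
H(0.31) = 0.8932 bits

Note: Binary entropy is maximized at p=0.5 (H=1 bit) and minimized at p=0 or p=1 (H=0).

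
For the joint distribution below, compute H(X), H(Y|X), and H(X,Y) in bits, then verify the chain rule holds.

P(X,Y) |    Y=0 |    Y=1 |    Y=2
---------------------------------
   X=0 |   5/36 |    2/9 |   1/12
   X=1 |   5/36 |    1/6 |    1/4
H(X,Y) = 2.5029, H(X) = 0.9911, H(Y|X) = 1.5118 (all in bits)

Chain rule: H(X,Y) = H(X) + H(Y|X)

Left side — joint entropy directly:
H(X,Y) = -Σ p(x,y) log p(x,y) = 2.5029 bits

Right side — compute H(Y|X) from the conditional distributions:
P(X) = (4/9, 5/9), so H(X) = 0.9911 bits
H(Y|X) = Σ_x P(X=x) · H(Y|X=x):
  P(Y|X=0) = (5/16, 1/2, 3/16), H(Y|X=0) = 1.4772, weight P(X=0) = 4/9
  P(Y|X=1) = (1/4, 3/10, 9/20), H(Y|X=1) = 1.5395, weight P(X=1) = 5/9
H(Y|X) = 1.5118 bits

H(X) + H(Y|X) = 0.9911 + 1.5118 = 2.5029 bits

Both sides equal 2.5029 bits. ✓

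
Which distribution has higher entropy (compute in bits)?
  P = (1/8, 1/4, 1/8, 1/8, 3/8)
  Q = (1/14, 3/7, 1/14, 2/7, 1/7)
P

Computing entropies in bits:
H(P) = 2.1556
H(Q) = 1.9852

Distribution P has higher entropy.

Intuition: The distribution closer to uniform (more spread out) has higher entropy.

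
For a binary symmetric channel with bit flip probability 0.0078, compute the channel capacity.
0.9342 bits

For a binary symmetric channel (BSC) with error probability p:
Capacity C = 1 - H(p) bits per symbol

where H(p) = -p log₂(p) - (1-p) log₂(1-p) is the binary entropy function.

H(0.0078) = 0.0658 bits
C = 1 - 0.0658 = 0.9342 bits per symbol

This means we can reliably transmit up to 0.9342 bits of information per channel use.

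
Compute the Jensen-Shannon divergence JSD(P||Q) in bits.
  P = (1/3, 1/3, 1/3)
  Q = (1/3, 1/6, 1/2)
0.0325 bits

Jensen-Shannon divergence is:
JSD(P||Q) = 0.5 × D_KL(P||M) + 0.5 × D_KL(Q||M)
where M = 0.5 × (P + Q) is the mixture distribution.

M = 0.5 × (1/3, 1/3, 1/3) + 0.5 × (1/3, 1/6, 1/2) = (1/3, 1/4, 5/12)

D_KL(P||M) = 0.0310 bits
D_KL(Q||M) = 0.0340 bits

JSD(P||Q) = 0.5 × 0.0310 + 0.5 × 0.0340 = 0.0325 bits

Unlike KL divergence, JSD is symmetric and bounded: 0 ≤ JSD ≤ log(2).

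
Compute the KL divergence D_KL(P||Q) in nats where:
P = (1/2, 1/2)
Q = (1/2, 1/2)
0.0000 nats

KL divergence: D_KL(P||Q) = Σ p(x) log(p(x)/q(x))

Computing term by term:
  x=0: 1/2 × log_e[(1/2)/(1/2)] = 1/2 × 0.0000 = 0.0000
  x=1: 1/2 × log_e[(1/2)/(1/2)] = 1/2 × 0.0000 = 0.0000

D_KL(P||Q) = 0.0000 nats

Note: KL divergence is always non-negative and equals 0 iff P = Q.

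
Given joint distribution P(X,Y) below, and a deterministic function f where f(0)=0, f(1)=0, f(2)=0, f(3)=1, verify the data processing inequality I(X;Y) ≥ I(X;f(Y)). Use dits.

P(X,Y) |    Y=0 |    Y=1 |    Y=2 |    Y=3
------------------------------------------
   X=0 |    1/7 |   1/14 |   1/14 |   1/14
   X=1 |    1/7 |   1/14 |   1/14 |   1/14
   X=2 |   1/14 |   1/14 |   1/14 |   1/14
I(X;Y) = 0.0045, I(X;f(Y)) = 0.0006, inequality holds: 0.0045 ≥ 0.0006

Data Processing Inequality: For any Markov chain X → Y → Z, we have I(X;Y) ≥ I(X;Z).

Here Z = f(Y) is a deterministic function of Y, forming X → Y → Z.

Original I(X;Y) = 0.0045 dits

After applying f:
P(X,Z) where Z=f(Y):
- P(X,Z=0) = P(X,Y=0) + P(X,Y=1) + P(X,Y=2)
- P(X,Z=1) = P(X,Y=3)

I(X;Z) = I(X;f(Y)) = 0.0006 dits

Verification: 0.0045 ≥ 0.0006 ✓

Information cannot be created by processing; the function f can only lose information about X.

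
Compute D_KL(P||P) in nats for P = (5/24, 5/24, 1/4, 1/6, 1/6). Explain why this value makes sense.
0.0000 nats

KL divergence satisfies the Gibbs inequality: D_KL(P||Q) ≥ 0 for all distributions P, Q.

D_KL(P||Q) = Σ p(x) log(p(x)/q(x))
Each term is p(x) × log_e(p(x)/p(x)) = p(x) × log_e(1) = 0, so the sum is 0.
D_KL(P||Q) = 0.0000 nats

When P = Q, the KL divergence is exactly 0, as there is no 'divergence' between identical distributions.

This non-negativity is a fundamental property: relative entropy cannot be negative because it measures how different Q is from P.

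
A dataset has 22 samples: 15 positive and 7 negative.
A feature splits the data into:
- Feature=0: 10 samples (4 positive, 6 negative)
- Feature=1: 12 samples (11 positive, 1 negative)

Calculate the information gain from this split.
0.2353 bits

Information Gain = H(Y) - H(Y|Feature)

Before split:
P(positive) = 15/22 = 0.6818
H(Y) = 0.9024 bits

After split:
Feature=0: H = 0.9710 bits (weight = 10/22)
Feature=1: H = 0.4138 bits (weight = 12/22)
H(Y|Feature) = (10/22)×0.9710 + (12/22)×0.4138 = 0.6671 bits

Information Gain = 0.9024 - 0.6671 = 0.2353 bits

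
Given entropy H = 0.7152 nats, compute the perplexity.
2.0446

Perplexity is e^H (or exp(H) for natural log).

H = 0.7152 nats
Perplexity = e^0.7152 = 2.0446

Interpretation: The model's uncertainty is equivalent to choosing uniformly among 2.0 options.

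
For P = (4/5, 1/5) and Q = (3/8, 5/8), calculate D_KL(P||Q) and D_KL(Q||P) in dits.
D_KL(P||Q) = 0.1643, D_KL(Q||P) = 0.1859

KL divergence is not symmetric: D_KL(P||Q) ≠ D_KL(Q||P) in general.

D_KL(P||Q) = 0.1643 dits
D_KL(Q||P) = 0.1859 dits

No, they are not equal!

This asymmetry is why KL divergence is not a true distance metric.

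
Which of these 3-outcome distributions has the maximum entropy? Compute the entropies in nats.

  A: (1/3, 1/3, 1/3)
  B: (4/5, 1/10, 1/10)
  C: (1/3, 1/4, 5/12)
A

For a discrete distribution over n outcomes, entropy is maximized by the uniform distribution.

Computing entropies:
H(A) = 1.0986 nats
H(B) = 0.6390 nats
H(C) = 1.0776 nats

The uniform distribution (where all probabilities equal 1/3) achieves the maximum entropy of log_e(3) = 1.0986 nats.

Distribution A has the highest entropy.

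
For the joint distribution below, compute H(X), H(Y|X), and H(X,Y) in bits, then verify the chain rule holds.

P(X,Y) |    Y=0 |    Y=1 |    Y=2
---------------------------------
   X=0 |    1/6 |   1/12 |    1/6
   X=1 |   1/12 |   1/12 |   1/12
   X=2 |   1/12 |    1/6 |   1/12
H(X,Y) = 3.0850, H(X) = 1.5546, H(Y|X) = 1.5304 (all in bits)

Chain rule: H(X,Y) = H(X) + H(Y|X)

Left side — joint entropy directly:
H(X,Y) = -Σ p(x,y) log p(x,y) = 3.0850 bits

Right side — compute H(Y|X) from the conditional distributions:
P(X) = (5/12, 1/4, 1/3), so H(X) = 1.5546 bits
H(Y|X) = Σ_x P(X=x) · H(Y|X=x):
  P(Y|X=0) = (2/5, 1/5, 2/5), H(Y|X=0) = 1.5219, weight P(X=0) = 5/12
  P(Y|X=1) = (1/3, 1/3, 1/3), H(Y|X=1) = 1.5850, weight P(X=1) = 1/4
  P(Y|X=2) = (1/4, 1/2, 1/4), H(Y|X=2) = 1.5000, weight P(X=2) = 1/3
H(Y|X) = 1.5304 bits

H(X) + H(Y|X) = 1.5546 + 1.5304 = 3.0850 bits

Both sides equal 3.0850 bits. ✓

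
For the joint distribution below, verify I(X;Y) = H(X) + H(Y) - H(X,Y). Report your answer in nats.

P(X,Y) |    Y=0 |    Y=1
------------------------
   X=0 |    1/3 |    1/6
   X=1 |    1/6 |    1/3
I(X;Y) = 0.0566 nats

Mutual information has multiple equivalent forms:
- I(X;Y) = H(X) - H(X|Y)
- I(X;Y) = H(Y) - H(Y|X)
- I(X;Y) = H(X) + H(Y) - H(X,Y)

Computing all quantities:
H(X) = 0.6931, H(Y) = 0.6931, H(X,Y) = 1.3297
H(X|Y) = 0.6365, H(Y|X) = 0.6365

Verification:
H(X) - H(X|Y) = 0.6931 - 0.6365 = 0.0566
H(Y) - H(Y|X) = 0.6931 - 0.6365 = 0.0566
H(X) + H(Y) - H(X,Y) = 0.6931 + 0.6931 - 1.3297 = 0.0566

All forms give I(X;Y) = 0.0566 nats. ✓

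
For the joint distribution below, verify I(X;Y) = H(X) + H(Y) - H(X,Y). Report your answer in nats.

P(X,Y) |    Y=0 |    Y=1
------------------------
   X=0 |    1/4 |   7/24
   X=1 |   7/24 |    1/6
I(X;Y) = 0.0154 nats

Mutual information has multiple equivalent forms:
- I(X;Y) = H(X) - H(X|Y)
- I(X;Y) = H(Y) - H(Y|X)
- I(X;Y) = H(X) + H(Y) - H(X,Y)

Computing all quantities:
H(X) = 0.6897, H(Y) = 0.6897, H(X,Y) = 1.3640
H(X|Y) = 0.6743, H(Y|X) = 0.6743

Verification:
H(X) - H(X|Y) = 0.6897 - 0.6743 = 0.0154
H(Y) - H(Y|X) = 0.6897 - 0.6743 = 0.0154
H(X) + H(Y) - H(X,Y) = 0.6897 + 0.6897 - 1.3640 = 0.0154

All forms give I(X;Y) = 0.0154 nats. ✓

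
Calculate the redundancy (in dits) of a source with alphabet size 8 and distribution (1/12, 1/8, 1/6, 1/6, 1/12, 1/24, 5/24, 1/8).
0.0386 dits

Redundancy measures how far a source is from maximum entropy:
R = H_max - H(X)

Maximum entropy for 8 symbols: H_max = log_10(8) = 0.9031 dits
Actual entropy: H(X) = 0.8645 dits
Redundancy: R = 0.9031 - 0.8645 = 0.0386 dits

This redundancy represents potential for compression: the source could be compressed by 0.0386 dits per symbol.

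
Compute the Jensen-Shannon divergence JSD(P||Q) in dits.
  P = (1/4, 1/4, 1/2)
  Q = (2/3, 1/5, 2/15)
0.0465 dits

Jensen-Shannon divergence is:
JSD(P||Q) = 0.5 × D_KL(P||M) + 0.5 × D_KL(Q||M)
where M = 0.5 × (P + Q) is the mixture distribution.

M = 0.5 × (1/4, 1/4, 1/2) + 0.5 × (2/3, 1/5, 2/15) = (11/24, 9/40, 0.316667)

D_KL(P||M) = 0.0448 dits
D_KL(Q||M) = 0.0482 dits

JSD(P||Q) = 0.5 × 0.0448 + 0.5 × 0.0482 = 0.0465 dits

Unlike KL divergence, JSD is symmetric and bounded: 0 ≤ JSD ≤ log(2).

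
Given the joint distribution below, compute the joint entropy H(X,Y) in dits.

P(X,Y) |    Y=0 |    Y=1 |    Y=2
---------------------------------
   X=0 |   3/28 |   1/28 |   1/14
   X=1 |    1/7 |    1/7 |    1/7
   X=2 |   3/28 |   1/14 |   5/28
0.9191 dits

Joint entropy is H(X,Y) = -Σ_{x,y} p(x,y) log p(x,y).

Summing over all non-zero entries:
H(X,Y) = -[3/28·log_10(3/28) + 1/28·log_10(1/28) + 1/14·log_10(1/14) + 1/7·log_10(1/7) + 1/7·log_10(1/7) + 1/7·log_10(1/7) + 3/28·log_10(3/28) + 1/14·log_10(1/14) + 5/28·log_10(5/28)]
H(X,Y) = 0.9191 dits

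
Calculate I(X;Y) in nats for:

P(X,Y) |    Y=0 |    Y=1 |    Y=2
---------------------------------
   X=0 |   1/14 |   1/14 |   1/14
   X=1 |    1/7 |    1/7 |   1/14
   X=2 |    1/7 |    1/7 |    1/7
0.0104 nats

Mutual information: I(X;Y) = H(X) + H(Y) - H(X,Y)

Marginals:
P(X) = (3/14, 5/14, 3/7), H(X) = 1.0609 nats
P(Y) = (5/14, 5/14, 2/7), H(Y) = 1.0934 nats

Joint entropy: H(X,Y) = 2.1440 nats

I(X;Y) = 1.0609 + 1.0934 - 2.1440 = 0.0104 nats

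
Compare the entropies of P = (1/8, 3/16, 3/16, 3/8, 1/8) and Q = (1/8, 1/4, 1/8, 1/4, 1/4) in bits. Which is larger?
Q

Computing entropies in bits:
H(P) = 2.1863
H(Q) = 2.2500

Distribution Q has higher entropy.

Intuition: The distribution closer to uniform (more spread out) has higher entropy.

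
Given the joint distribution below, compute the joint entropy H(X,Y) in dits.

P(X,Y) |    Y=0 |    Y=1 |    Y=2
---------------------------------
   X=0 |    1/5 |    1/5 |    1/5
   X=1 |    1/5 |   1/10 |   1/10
0.7592 dits

Joint entropy is H(X,Y) = -Σ_{x,y} p(x,y) log p(x,y).

Summing over all non-zero entries:
H(X,Y) = -[1/5·log_10(1/5) + 1/5·log_10(1/5) + 1/5·log_10(1/5) + 1/5·log_10(1/5) + 1/10·log_10(1/10) + 1/10·log_10(1/10)]
H(X,Y) = 0.7592 dits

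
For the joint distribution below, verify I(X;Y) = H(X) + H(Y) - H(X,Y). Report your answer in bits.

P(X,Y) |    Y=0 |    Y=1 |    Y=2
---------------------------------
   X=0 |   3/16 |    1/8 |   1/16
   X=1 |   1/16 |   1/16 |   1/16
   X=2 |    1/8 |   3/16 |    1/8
I(X;Y) = 0.0359 bits

Mutual information has multiple equivalent forms:
- I(X;Y) = H(X) - H(X|Y)
- I(X;Y) = H(Y) - H(Y|X)
- I(X;Y) = H(X) + H(Y) - H(X,Y)

Computing all quantities:
H(X) = 1.5052, H(Y) = 1.5613, H(X,Y) = 3.0306
H(X|Y) = 1.4694, H(Y|X) = 1.5254

Verification:
H(X) - H(X|Y) = 1.5052 - 1.4694 = 0.0359
H(Y) - H(Y|X) = 1.5613 - 1.5254 = 0.0359
H(X) + H(Y) - H(X,Y) = 1.5052 + 1.5613 - 3.0306 = 0.0359

All forms give I(X;Y) = 0.0359 bits. ✓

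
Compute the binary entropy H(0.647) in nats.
0.6493 nats

The binary entropy function is:
H(p) = -p log(p) - (1-p) log(1-p)

H(0.647) = -0.647 × log_e(0.647) - 0.353 × log_e(0.353)
H(0.647) = 0.6493 nats

Note: Binary entropy is maximized at p=0.5 (H=1 bit) and minimized at p=0 or p=1 (H=0).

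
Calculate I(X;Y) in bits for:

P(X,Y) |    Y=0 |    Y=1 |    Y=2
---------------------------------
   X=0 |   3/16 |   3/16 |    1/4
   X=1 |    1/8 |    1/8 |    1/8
0.0032 bits

Mutual information: I(X;Y) = H(X) + H(Y) - H(X,Y)

Marginals:
P(X) = (5/8, 3/8), H(X) = 0.9544 bits
P(Y) = (5/16, 5/16, 3/8), H(Y) = 1.5794 bits

Joint entropy: H(X,Y) = 2.5306 bits

I(X;Y) = 0.9544 + 1.5794 - 2.5306 = 0.0032 bits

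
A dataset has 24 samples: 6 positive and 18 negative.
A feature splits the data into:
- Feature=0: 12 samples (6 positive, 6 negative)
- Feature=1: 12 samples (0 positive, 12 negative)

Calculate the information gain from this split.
0.3113 bits

Information Gain = H(Y) - H(Y|Feature)

Before split:
P(positive) = 6/24 = 0.2500
H(Y) = 0.8113 bits

After split:
Feature=0: H = 1.0000 bits (weight = 12/24)
Feature=1: H = 0.0000 bits (weight = 12/24)
H(Y|Feature) = (12/24)×1.0000 + (12/24)×0.0000 = 0.5000 bits

Information Gain = 0.8113 - 0.5000 = 0.3113 bits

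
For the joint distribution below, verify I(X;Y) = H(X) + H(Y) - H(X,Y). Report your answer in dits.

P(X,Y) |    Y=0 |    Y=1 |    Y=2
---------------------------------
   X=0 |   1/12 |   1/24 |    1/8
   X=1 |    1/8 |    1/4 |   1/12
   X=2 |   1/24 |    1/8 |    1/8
I(X;Y) = 0.0329 dits

Mutual information has multiple equivalent forms:
- I(X;Y) = H(X) - H(X|Y)
- I(X;Y) = H(Y) - H(Y|X)
- I(X;Y) = H(X) + H(Y) - H(X,Y)

Computing all quantities:
H(X) = 0.4619, H(Y) = 0.4680, H(X,Y) = 0.8969
H(X|Y) = 0.4290, H(Y|X) = 0.4351

Verification:
H(X) - H(X|Y) = 0.4619 - 0.4290 = 0.0329
H(Y) - H(Y|X) = 0.4680 - 0.4351 = 0.0329
H(X) + H(Y) - H(X,Y) = 0.4619 + 0.4680 - 0.8969 = 0.0329

All forms give I(X;Y) = 0.0329 dits. ✓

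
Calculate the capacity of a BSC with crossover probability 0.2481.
0.1917 bits

For a binary symmetric channel (BSC) with error probability p:
Capacity C = 1 - H(p) bits per symbol

where H(p) = -p log₂(p) - (1-p) log₂(1-p) is the binary entropy function.

H(0.2481) = 0.8083 bits
C = 1 - 0.8083 = 0.1917 bits per symbol

This means we can reliably transmit up to 0.1917 bits of information per channel use.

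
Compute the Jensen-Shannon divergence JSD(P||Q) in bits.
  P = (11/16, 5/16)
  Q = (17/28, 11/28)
0.0051 bits

Jensen-Shannon divergence is:
JSD(P||Q) = 0.5 × D_KL(P||M) + 0.5 × D_KL(Q||M)
where M = 0.5 × (P + Q) is the mixture distribution.

M = 0.5 × (11/16, 5/16) + 0.5 × (17/28, 11/28) = (0.647321, 0.352679)

D_KL(P||M) = 0.0052 bits
D_KL(Q||M) = 0.0050 bits

JSD(P||Q) = 0.5 × 0.0052 + 0.5 × 0.0050 = 0.0051 bits

Unlike KL divergence, JSD is symmetric and bounded: 0 ≤ JSD ≤ log(2).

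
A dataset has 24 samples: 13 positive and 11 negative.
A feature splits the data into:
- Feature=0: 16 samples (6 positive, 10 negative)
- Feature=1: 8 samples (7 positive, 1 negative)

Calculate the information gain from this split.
0.1775 bits

Information Gain = H(Y) - H(Y|Feature)

Before split:
P(positive) = 13/24 = 0.5417
H(Y) = 0.9950 bits

After split:
Feature=0: H = 0.9544 bits (weight = 16/24)
Feature=1: H = 0.5436 bits (weight = 8/24)
H(Y|Feature) = (16/24)×0.9544 + (8/24)×0.5436 = 0.8175 bits

Information Gain = 0.9950 - 0.8175 = 0.1775 bits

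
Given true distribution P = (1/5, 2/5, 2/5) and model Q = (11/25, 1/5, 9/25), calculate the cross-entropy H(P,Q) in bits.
1.7552 bits

Cross-entropy: H(P,Q) = -Σ p(x) log q(x)

Alternatively: H(P,Q) = H(P) + D_KL(P||Q)
H(P) = 1.5219 bits
D_KL(P||Q) = 0.2333 bits

H(P,Q) = 1.5219 + 0.2333 = 1.7552 bits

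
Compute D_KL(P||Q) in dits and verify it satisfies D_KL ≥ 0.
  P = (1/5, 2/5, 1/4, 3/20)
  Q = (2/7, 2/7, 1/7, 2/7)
0.0463 dits

KL divergence satisfies the Gibbs inequality: D_KL(P||Q) ≥ 0 for all distributions P, Q.

D_KL(P||Q) = Σ p(x) log(p(x)/q(x))
Term by term:
  x=0: 1/5 × log_10[(1/5)/(2/7)] = -0.0310
  x=1: 2/5 × log_10[(2/5)/(2/7)] = 0.0585
  x=2: 1/4 × log_10[(1/4)/(1/7)] = 0.0608
  x=3: 3/20 × log_10[(3/20)/(2/7)] = -0.0420
D_KL(P||Q) = 0.0463 dits

D_KL(P||Q) = 0.0463 ≥ 0 ✓

This non-negativity is a fundamental property: relative entropy cannot be negative because it measures how different Q is from P.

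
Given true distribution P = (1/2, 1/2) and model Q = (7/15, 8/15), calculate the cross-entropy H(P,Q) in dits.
0.3020 dits

Cross-entropy: H(P,Q) = -Σ p(x) log q(x)

Alternatively: H(P,Q) = H(P) + D_KL(P||Q)
H(P) = 0.3010 dits
D_KL(P||Q) = 0.0010 dits

H(P,Q) = 0.3010 + 0.0010 = 0.3020 dits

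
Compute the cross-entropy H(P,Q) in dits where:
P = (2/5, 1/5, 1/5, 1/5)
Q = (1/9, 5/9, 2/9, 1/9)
0.7542 dits

Cross-entropy: H(P,Q) = -Σ p(x) log q(x)

Alternatively: H(P,Q) = H(P) + D_KL(P||Q)
H(P) = 0.5786 dits
D_KL(P||Q) = 0.1757 dits

H(P,Q) = 0.5786 + 0.1757 = 0.7542 dits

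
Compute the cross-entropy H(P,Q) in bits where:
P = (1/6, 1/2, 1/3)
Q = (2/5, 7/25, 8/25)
1.6865 bits

Cross-entropy: H(P,Q) = -Σ p(x) log q(x)

Alternatively: H(P,Q) = H(P) + D_KL(P||Q)
H(P) = 1.4591 bits
D_KL(P||Q) = 0.2274 bits

H(P,Q) = 1.4591 + 0.2274 = 1.6865 bits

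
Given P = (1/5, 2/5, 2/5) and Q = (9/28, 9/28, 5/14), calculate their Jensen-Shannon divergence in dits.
0.0043 dits

Jensen-Shannon divergence is:
JSD(P||Q) = 0.5 × D_KL(P||M) + 0.5 × D_KL(Q||M)
where M = 0.5 × (P + Q) is the mixture distribution.

M = 0.5 × (1/5, 2/5, 2/5) + 0.5 × (9/28, 9/28, 5/14) = (0.260714, 0.360714, 0.378571)

D_KL(P||M) = 0.0045 dits
D_KL(Q||M) = 0.0041 dits

JSD(P||Q) = 0.5 × 0.0045 + 0.5 × 0.0041 = 0.0043 dits

Unlike KL divergence, JSD is symmetric and bounded: 0 ≤ JSD ≤ log(2).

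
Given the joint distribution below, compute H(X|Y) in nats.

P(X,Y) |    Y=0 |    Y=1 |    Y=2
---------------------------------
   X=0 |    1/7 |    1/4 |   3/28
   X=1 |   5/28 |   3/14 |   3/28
0.6898 nats

Using the chain rule: H(X|Y) = H(X,Y) - H(Y)

First, compute H(X,Y) = 1.7409 nats

Marginal P(Y) = (9/28, 13/28, 3/14)
H(Y) = 1.0511 nats

H(X|Y) = H(X,Y) - H(Y) = 1.7409 - 1.0511 = 0.6898 nats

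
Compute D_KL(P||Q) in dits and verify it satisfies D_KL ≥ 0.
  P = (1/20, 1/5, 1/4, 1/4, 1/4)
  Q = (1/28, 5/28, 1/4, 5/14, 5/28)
0.0150 dits

KL divergence satisfies the Gibbs inequality: D_KL(P||Q) ≥ 0 for all distributions P, Q.

D_KL(P||Q) = Σ p(x) log(p(x)/q(x))
Term by term:
  x=0: 1/20 × log_10[(1/20)/(1/28)] = 0.0073
  x=1: 1/5 × log_10[(1/5)/(5/28)] = 0.0098
  x=2: 1/4 × log_10[(1/4)/(1/4)] = 0.0000
  x=3: 1/4 × log_10[(1/4)/(5/14)] = -0.0387
  x=4: 1/4 × log_10[(1/4)/(5/28)] = 0.0365
D_KL(P||Q) = 0.0150 dits

D_KL(P||Q) = 0.0150 ≥ 0 ✓

This non-negativity is a fundamental property: relative entropy cannot be negative because it measures how different Q is from P.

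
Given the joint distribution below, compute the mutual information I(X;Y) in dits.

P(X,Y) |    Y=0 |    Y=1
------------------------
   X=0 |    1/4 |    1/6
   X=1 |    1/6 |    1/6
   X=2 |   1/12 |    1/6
0.0098 dits

Mutual information: I(X;Y) = H(X) + H(Y) - H(X,Y)

Marginals:
P(X) = (5/12, 1/3, 1/4), H(X) = 0.4680 dits
P(Y) = (1/2, 1/2), H(Y) = 0.3010 dits

Joint entropy: H(X,Y) = 0.7592 dits

I(X;Y) = 0.4680 + 0.3010 - 0.7592 = 0.0098 dits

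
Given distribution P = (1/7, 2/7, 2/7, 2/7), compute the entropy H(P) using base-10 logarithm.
0.5871 dits

Shannon entropy is H(X) = -Σ p(x) log p(x).

For P = (1/7, 2/7, 2/7, 2/7):
H = -1/7 × log_10(1/7) -2/7 × log_10(2/7) -2/7 × log_10(2/7) -2/7 × log_10(2/7)
H = 0.5871 dits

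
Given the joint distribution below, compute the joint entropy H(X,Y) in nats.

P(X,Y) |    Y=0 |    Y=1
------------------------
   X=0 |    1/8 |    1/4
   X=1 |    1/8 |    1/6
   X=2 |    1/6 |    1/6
1.7623 nats

Joint entropy is H(X,Y) = -Σ_{x,y} p(x,y) log p(x,y).

Summing over all non-zero entries:
H(X,Y) = -[1/8·log_e(1/8) + 1/4·log_e(1/4) + 1/8·log_e(1/8) + 1/6·log_e(1/6) + 1/6·log_e(1/6) + 1/6·log_e(1/6)]
H(X,Y) = 1.7623 nats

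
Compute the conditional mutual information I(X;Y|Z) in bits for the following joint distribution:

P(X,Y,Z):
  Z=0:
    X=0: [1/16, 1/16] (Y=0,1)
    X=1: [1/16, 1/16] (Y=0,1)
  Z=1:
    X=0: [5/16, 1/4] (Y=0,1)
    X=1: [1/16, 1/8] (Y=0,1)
0.0203 bits

Conditional mutual information: I(X;Y|Z) = H(X|Z) + H(Y|Z) - H(X,Y|Z)

H(Z) = 0.8113
H(X,Z) = 1.6697 → H(X|Z) = 0.8585
H(Y,Z) = 1.8113 → H(Y|Z) = 1.0000
H(X,Y,Z) = 2.6494 → H(X,Y|Z) = 1.8381

I(X;Y|Z) = 0.8585 + 1.0000 - 1.8381 = 0.0203 bits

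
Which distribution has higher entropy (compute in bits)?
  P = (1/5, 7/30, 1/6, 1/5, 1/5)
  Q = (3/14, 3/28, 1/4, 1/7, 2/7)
P

Computing entropies in bits:
H(P) = 2.3139
H(Q) = 2.2389

Distribution P has higher entropy.

Intuition: The distribution closer to uniform (more spread out) has higher entropy.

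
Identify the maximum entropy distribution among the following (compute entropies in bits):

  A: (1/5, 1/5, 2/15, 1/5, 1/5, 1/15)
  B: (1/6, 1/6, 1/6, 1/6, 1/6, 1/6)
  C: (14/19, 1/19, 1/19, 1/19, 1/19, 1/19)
B

For a discrete distribution over n outcomes, entropy is maximized by the uniform distribution.

Computing entropies:
H(A) = 2.5056 bits
H(B) = 2.5850 bits
H(C) = 1.4425 bits

The uniform distribution (where all probabilities equal 1/6) achieves the maximum entropy of log_2(6) = 2.5850 bits.

Distribution B has the highest entropy.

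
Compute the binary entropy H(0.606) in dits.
0.2912 dits

The binary entropy function is:
H(p) = -p log(p) - (1-p) log(1-p)

H(0.606) = -0.606 × log_10(0.606) - 0.394 × log_10(0.394)
H(0.606) = 0.2912 dits

Note: Binary entropy is maximized at p=0.5 (H=1 bit) and minimized at p=0 or p=1 (H=0).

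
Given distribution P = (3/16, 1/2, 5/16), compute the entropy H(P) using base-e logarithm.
1.0239 nats

Shannon entropy is H(X) = -Σ p(x) log p(x).

For P = (3/16, 1/2, 5/16):
H = -3/16 × log_e(3/16) -1/2 × log_e(1/2) -5/16 × log_e(5/16)
H = 1.0239 nats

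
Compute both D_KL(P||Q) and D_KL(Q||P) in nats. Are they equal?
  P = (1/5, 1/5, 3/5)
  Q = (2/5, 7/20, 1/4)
D_KL(P||Q) = 0.2747, D_KL(Q||P) = 0.2543

KL divergence is not symmetric: D_KL(P||Q) ≠ D_KL(Q||P) in general.

D_KL(P||Q) = 0.2747 nats
D_KL(Q||P) = 0.2543 nats

No, they are not equal!

This asymmetry is why KL divergence is not a true distance metric.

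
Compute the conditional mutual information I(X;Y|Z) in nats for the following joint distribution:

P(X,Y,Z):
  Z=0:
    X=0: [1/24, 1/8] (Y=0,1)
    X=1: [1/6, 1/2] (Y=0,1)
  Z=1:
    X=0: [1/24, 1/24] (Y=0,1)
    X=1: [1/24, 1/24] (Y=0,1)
0.0000 nats

Conditional mutual information: I(X;Y|Z) = H(X|Z) + H(Y|Z) - H(X,Y|Z)

H(Z) = 0.4506
H(X,Z) = 0.9831 → H(X|Z) = 0.5325
H(Y,Z) = 1.0347 → H(Y|Z) = 0.5841
H(X,Y,Z) = 1.5672 → H(X,Y|Z) = 1.1167

I(X;Y|Z) = 0.5325 + 0.5841 - 1.1167 = 0.0000 nats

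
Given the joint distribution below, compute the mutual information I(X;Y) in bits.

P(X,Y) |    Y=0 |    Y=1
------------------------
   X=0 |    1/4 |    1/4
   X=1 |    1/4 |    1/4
0.0000 bits

Mutual information: I(X;Y) = H(X) + H(Y) - H(X,Y)

Marginals:
P(X) = (1/2, 1/2), H(X) = 1.0000 bits
P(Y) = (1/2, 1/2), H(Y) = 1.0000 bits

Joint entropy: H(X,Y) = 2.0000 bits

I(X;Y) = 1.0000 + 1.0000 - 2.0000 = 0.0000 bits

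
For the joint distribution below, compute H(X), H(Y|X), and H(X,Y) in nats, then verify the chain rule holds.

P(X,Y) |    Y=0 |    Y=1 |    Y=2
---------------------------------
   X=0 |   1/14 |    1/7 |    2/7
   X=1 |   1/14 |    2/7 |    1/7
H(X,Y) = 1.6488, H(X) = 0.6931, H(Y|X) = 0.9557 (all in nats)

Chain rule: H(X,Y) = H(X) + H(Y|X)

Left side — joint entropy directly:
H(X,Y) = -Σ p(x,y) log p(x,y) = 1.6488 nats

Right side — compute H(Y|X) from the conditional distributions:
P(X) = (1/2, 1/2), so H(X) = 0.6931 nats
H(Y|X) = Σ_x P(X=x) · H(Y|X=x):
  P(Y|X=0) = (1/7, 2/7, 4/7), H(Y|X=0) = 0.9557, weight P(X=0) = 1/2
  P(Y|X=1) = (1/7, 4/7, 2/7), H(Y|X=1) = 0.9557, weight P(X=1) = 1/2
H(Y|X) = 0.9557 nats

H(X) + H(Y|X) = 0.6931 + 0.9557 = 1.6488 nats

Both sides equal 1.6488 nats. ✓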